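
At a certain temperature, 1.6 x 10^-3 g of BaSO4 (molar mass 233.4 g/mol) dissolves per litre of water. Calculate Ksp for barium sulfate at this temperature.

Molar solubility s = (1.6 × 10^-3 g/L) / (233.4 g/mol) = 6.86 × 10^-6 M.
BaSO4(s) ⇌ Ba^2+ + SO4^2-
With molar solubility s: [Ba^2+] = s, [SO4^2-] = s.
Ksp = [Ba^2+][SO4^2-]
Ksp = s × s = s^2
Ksp = (6.86 × 10^-6)^2 = 4.7 x 10^-11

Ksp ≈ 4.7 x 10^-11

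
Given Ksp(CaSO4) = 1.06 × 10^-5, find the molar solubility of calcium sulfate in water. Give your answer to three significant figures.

CaSO4(s) <=> Ca^2+(aq) + SO4^2-(aq)
Ksp = [Ca^2+][SO4^2-]
With molar solubility s: [Ca^2+] = s, [SO4^2-] = s.
Ksp = (s)(s) = s^2
s = √(1.06 × 10^-5) = 3.26 × 10^-3 M

s ≈ 3.26e-3 M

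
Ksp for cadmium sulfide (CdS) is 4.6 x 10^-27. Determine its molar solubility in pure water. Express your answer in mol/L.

6.8 x 10^-14 M

CdS(s) ⇌ Cd^2+(aq) + S^2-(aq)
Ksp = [Cd^2+][S^2-]
If s mol/L of CdS dissolves, [Cd^2+] = s and [S^2-] = s.
Ksp = (s)(s) = s^2
s = √(4.6 x 10^-27) = 6.8 × 10^-14 M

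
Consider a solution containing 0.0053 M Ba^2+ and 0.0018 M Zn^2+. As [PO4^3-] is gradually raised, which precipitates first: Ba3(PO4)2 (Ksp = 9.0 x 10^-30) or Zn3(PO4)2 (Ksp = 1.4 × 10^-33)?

Each salt begins to precipitate when Q = Ksp, i.e. when [PO4^3-] reaches its threshold.
For Ba3(PO4)2: 9.0 x 10^-30 = (0.0053)^3 × [PO4^3-]^2  ⇒  [PO4^3-] = 7.8 × 10^-12 M.
For Zn3(PO4)2: 1.4 × 10^-33 = (0.0018)^3 × [PO4^3-]^2  ⇒  [PO4^3-] = 4.9 x 10^-13 M.
The salt with the lower threshold [PO4^3-] precipitates first: Zn3(PO4)2.

Zn3(PO4)2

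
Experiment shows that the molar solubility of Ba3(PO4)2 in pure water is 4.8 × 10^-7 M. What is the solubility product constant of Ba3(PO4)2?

Ba3(PO4)2(s) ⇌ 3 Ba^2+(aq) + 2 PO4^3-(aq)
For each mole of Ba3(PO4)2 that dissolves: [Ba^2+] = 3s, [PO4^3-] = 2s.
Ksp = [Ba^2+]^3[PO4^3-]^2
Substituting: Ksp = (3s)^3(2s)^2 = 108s^5
Ksp = 108 × (4.8 × 10^-7)^5 = 2.8 x 10^-30

Ksp = 2.8 x 10^-30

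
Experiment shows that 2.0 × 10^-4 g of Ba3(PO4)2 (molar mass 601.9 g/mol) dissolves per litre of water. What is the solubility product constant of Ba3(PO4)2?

Molar solubility s = (2.0 × 10^-4 g/L) / (601.9 g/mol) = 3.32 x 10^-7 M.
Ba3(PO4)2(s) <=> 3 Ba^2+ + 2 PO4^3-
For each mole of Ba3(PO4)2 that dissolves: [Ba^2+] = 3s, [PO4^3-] = 2s.
Ksp = [Ba^2+]^3[PO4^3-]^2
Substituting: Ksp = (3s)^3(2s)^2 = 108s^5
With s = 3.32 × 10^-7: Ksp = 4.4 × 10^-31

Ksp ≈ 4.4e-31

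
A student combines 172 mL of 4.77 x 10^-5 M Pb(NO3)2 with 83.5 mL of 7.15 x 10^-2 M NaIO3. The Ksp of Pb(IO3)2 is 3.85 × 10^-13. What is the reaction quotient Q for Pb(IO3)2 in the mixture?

1.75e-8

Total volume = 172 + 83.5 = 255.5 mL.
[Pb^2+] = 4.77 x 10^-5 × (172/255.5) = 3.211 × 10^-5 M
[IO3^-] = 7.15 × 10^-2 × (83.5/255.5) = 2.337 x 10^-2 M
Pb(IO3)2(s) ⇌ Pb^2+ + 2 IO3^-, so Q = [Pb^2+][IO3^-]^2
Q = (3.211 × 10^-5)(2.337 x 10^-2)^2 = 1.75 × 10^-8
Q > Ksp, so Pb(IO3)2 will precipitate.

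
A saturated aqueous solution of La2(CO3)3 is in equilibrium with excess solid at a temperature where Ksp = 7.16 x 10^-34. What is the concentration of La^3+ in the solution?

La2(CO3)3(s) ⇌ 2 La^3+(aq) + 3 CO3^2-(aq)
Ksp = [La^3+]^2[CO3^2-]^3
If s mol/L of La2(CO3)3 dissolves, [La^3+] = 2s and [CO3^2-] = 3s.
Ksp = (2s)^2(3s)^3 = 108s^5
Solving, s = (7.16 x 10^-34/108)^(1/5) = 9.211 × 10^-8 M
[La^3+] = 2s = 1.84 x 10^-7 M

1.84 x 10^-7 M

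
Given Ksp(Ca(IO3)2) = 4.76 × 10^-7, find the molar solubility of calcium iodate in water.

s ≈ 4.92e-3 M

Ca(IO3)2(s) ⇌ Ca^2+ + 2 IO3^-
Ksp = [Ca^2+][IO3^-]^2
With molar solubility s: [Ca^2+] = s, [IO3^-] = 2s.
Substituting: Ksp = s(2s)^2 = 4s^3
s = (4.76 × 10^-7 / 4)^(1/3) = 4.92 × 10^-3 M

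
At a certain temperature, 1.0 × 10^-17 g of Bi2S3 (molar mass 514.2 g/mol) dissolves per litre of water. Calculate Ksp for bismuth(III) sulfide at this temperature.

Ksp = 3.0e-97

Molar solubility s = (1.0 × 10^-17 g/L) / (514.2 g/mol) = 1.94 × 10^-20 M.
Bi2S3(s) ⇌ 2 Bi^3+ + 3 S^2-
Let s = molar solubility. Then [Bi^3+] = 2s and [S^2-] = 3s.
Ksp = [Bi^3+]^2[S^2-]^3
Ksp = (2s)^2(3s)^3 = 108s^5
Ksp = 108 × (1.94 × 10^-20)^5 = 3.0 × 10^-97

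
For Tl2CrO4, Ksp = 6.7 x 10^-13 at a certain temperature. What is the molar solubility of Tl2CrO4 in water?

5.5 × 10^-5 M

Tl2CrO4(s) ⇌ 2 Tl^+ + CrO4^2-
Ksp = [Tl^+]^2[CrO4^2-]
For each mole of Tl2CrO4 that dissolves: [Tl^+] = 2s, [CrO4^2-] = s.
So Ksp = (2s)^2 × s = 4s^3
s^3 = 6.7 x 10^-13 / 4, so s = 5.5 × 10^-5 M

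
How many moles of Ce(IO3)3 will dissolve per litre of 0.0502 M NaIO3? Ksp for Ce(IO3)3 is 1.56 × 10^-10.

Ce(IO3)3(s) ⇌ Ce^3+ + 3 IO3^-
Ksp = [Ce^3+][IO3^-]^3
Let s be the molar solubility in this solution. [Ce^3+] = s, [IO3^-] = 0.0502 + 3s ≈ 0.0502 (since IO3^- from NaIO3 dominates).
Ksp ≈ s × (0.0502)^3
s = 1.23 × 10^-6 M
Check: 3s = 3.7 x 10^-6 ≪ 0.0502, so the approximation is valid.

s ≈ 1.23 × 10^-6 M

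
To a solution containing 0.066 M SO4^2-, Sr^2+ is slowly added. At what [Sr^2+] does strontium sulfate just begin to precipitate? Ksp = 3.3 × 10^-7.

[Sr^2+] ≈ 5.0 x 10^-6 M

SrSO4(s) <=> Sr^2+(aq) + SO4^2-(aq)
Ksp = [Sr^2+][SO4^2-]
Precipitation begins when Q = Ksp. With [SO4^2-] = 0.066 M:
3.3 × 10^-7 = (0.066) × [Sr^2+]
[Sr^2+] = (3.3 × 10^-7 / 6.6 x 10^-2) = 5.0 × 10^-6 M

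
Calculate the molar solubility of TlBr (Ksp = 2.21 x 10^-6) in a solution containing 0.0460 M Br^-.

TlBr(s) ⇌ Tl^+(aq) + Br^-(aq)
Ksp = [Tl^+][Br^-]
Let s be the molar solubility in this solution. [Tl^+] = s, [Br^-] = 0.0460 + s ≈ 0.0460 (Ksp is small, so little additional dissolves).
Ksp ≈ s × 0.0460
s = 4.80 × 10^-5 M
Check: s = 4.8 × 10^-5 ≪ 0.0460, so the approximation is valid.

4.80e-5 M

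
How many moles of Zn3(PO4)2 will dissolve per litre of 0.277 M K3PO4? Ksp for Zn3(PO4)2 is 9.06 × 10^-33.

s = 1.64 × 10^-11 M

Zn3(PO4)2(s) <=> 3 Zn^2+ + 2 PO4^3-
Ksp = [Zn^2+]^3[PO4^3-]^2
Let s = moles of Zn3(PO4)2 that dissolve per litre. [Zn^2+] = 3s, [PO4^3-] = 0.277 + 2s ≈ 0.277 (Ksp is small, so little additional dissolves).
Ksp ≈ (3s)^3 × (0.277)^2
s = 1.64 x 10^-11 M
Check: 2s = 3.3 x 10^-11 ≪ 0.277, so the approximation is valid.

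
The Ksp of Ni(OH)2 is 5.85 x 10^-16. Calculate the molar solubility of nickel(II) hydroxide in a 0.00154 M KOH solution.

Ni(OH)2(s) <=> Ni^2+ + 2 OH^-
Ksp = [Ni^2+][OH^-]^2
If s mol/L dissolves here, [Ni^2+] = s, [OH^-] = 0.00154 + 2s ≈ 0.00154 (common-ion effect: OH^- is already 0.00154 M).
Ksp ≈ s × (0.00154)^2
s = 2.47 x 10^-10 M
Check: 2s = 4.9 x 10^-10 ≪ 0.00154, so the approximation is valid.

s = 2.47e-10 M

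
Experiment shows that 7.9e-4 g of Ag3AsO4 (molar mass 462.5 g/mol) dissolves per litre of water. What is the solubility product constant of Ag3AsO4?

Ksp ≈ 2.3 × 10^-22

Molar solubility s = (7.9 x 10^-4 g/L) / (462.5 g/mol) = 1.71 × 10^-6 M.
Ag3AsO4(s) ⇌ 3 Ag^+ + AsO4^3-
With molar solubility s: [Ag^+] = 3s, [AsO4^3-] = s.
Ksp = [Ag^+]^3[AsO4^3-]
Substituting: Ksp = (3s)^3s = 27s^4
Ksp = 27 × (1.71 x 10^-6)^4 = 2.3 × 10^-22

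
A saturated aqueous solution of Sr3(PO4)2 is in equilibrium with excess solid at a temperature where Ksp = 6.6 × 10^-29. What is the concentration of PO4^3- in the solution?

[PO4^3-] = 1.8e-6 M

Sr3(PO4)2(s) ⇌ 3 Sr^2+ + 2 PO4^3-
Ksp = [Sr^2+]^3[PO4^3-]^2
Let s = molar solubility. Then [Sr^2+] = 3s and [PO4^3-] = 2s.
Ksp = (3s)^3(2s)^2 = 108s^5
s^5 = 6.6 × 10^-29 / 108, so s = 9.06 x 10^-7 M
[PO4^3-] = 2s = 1.8 × 10^-6 M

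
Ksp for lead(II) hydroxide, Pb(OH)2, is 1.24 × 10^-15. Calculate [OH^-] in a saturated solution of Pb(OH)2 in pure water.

[OH^-] = 1.35 × 10^-5 M

Pb(OH)2(s) <=> Pb^2+(aq) + 2 OH^-(aq)
Ksp = [Pb^2+][OH^-]^2
For each mole of Pb(OH)2 that dissolves: [Pb^2+] = s, [OH^-] = 2s.
Substituting: Ksp = s(2s)^2 = 4s^3
Solving, s = (1.24 × 10^-15/4)^(1/3) = 6.768 × 10^-6 M
[OH^-] = 2s = 1.35 × 10^-5 M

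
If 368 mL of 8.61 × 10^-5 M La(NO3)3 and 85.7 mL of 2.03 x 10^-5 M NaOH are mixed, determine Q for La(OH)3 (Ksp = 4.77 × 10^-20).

Total volume = 368 + 85.7 = 453.7 mL.
[La^3+] = 8.61 x 10^-5 × (368/453.7) = 6.984 × 10^-5 M
[OH^-] = 2.03 x 10^-5 × (85.7/453.7) = 3.834 x 10^-6 M
La(OH)3(s) ⇌ La^3+ + 3 OH^-, so Q = [La^3+][OH^-]^3
Q = (6.984 x 10^-5)(3.834 × 10^-6)^3 = 3.94 × 10^-21
Q < Ksp, so no precipitate of La(OH)3 forms.

Q = 3.94 × 10^-21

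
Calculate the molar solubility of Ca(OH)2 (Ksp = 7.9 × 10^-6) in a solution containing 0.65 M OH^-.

s ≈ 1.9 × 10^-5 M

Ca(OH)2(s) ⇌ Ca^2+(aq) + 2 OH^-(aq)
Ksp = [Ca^2+][OH^-]^2
Let s be the molar solubility in this solution. [Ca^2+] = s, [OH^-] = 0.65 + 2s ≈ 0.65 (Ksp is small, so little additional dissolves).
Ksp ≈ s × (0.65)^2
s = 1.9 × 10^-5 M
Check: 2s = 3.7 × 10^-5 ≪ 0.65, so the approximation is valid.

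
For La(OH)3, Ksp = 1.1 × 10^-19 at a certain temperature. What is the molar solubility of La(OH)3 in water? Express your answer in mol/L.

La(OH)3(s) ⇌ La^3+ + 3 OH^-
Ksp = [La^3+][OH^-]^3
For each mole of La(OH)3 that dissolves: [La^3+] = s, [OH^-] = 3s.
Ksp = s(3s)^3 = 27s^4
s = (1.1 × 10^-19 / 27)^(1/4) = 8.0 x 10^-6 M

8.0 × 10^-6 M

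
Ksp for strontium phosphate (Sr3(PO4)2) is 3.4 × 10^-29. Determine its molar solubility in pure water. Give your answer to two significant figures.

s = 7.9 × 10^-7 M

Sr3(PO4)2(s) ⇌ 3 Sr^2+(aq) + 2 PO4^3-(aq)
Ksp = [Sr^2+]^3[PO4^3-]^2
Let s = molar solubility. Then [Sr^2+] = 3s and [PO4^3-] = 2s.
Ksp = (3s)^3(2s)^2 = 108s^5
s = (3.4 × 10^-29 / 108)^(1/5) = 7.9 × 10^-7 M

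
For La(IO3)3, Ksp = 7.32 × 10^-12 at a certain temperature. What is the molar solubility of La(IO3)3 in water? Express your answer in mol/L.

La(IO3)3(s) ⇌ La^3+(aq) + 3 IO3^-(aq)
Ksp = [La^3+][IO3^-]^3
For each mole of La(IO3)3 that dissolves: [La^3+] = s, [IO3^-] = 3s.
Substituting: Ksp = s(3s)^3 = 27s^4
s^4 = 7.32 × 10^-12 / 27, so s = 7.22 x 10^-4 M

s ≈ 7.22 x 10^-4 M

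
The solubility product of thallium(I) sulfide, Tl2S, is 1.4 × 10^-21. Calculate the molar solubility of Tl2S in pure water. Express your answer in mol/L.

s ≈ 7.0e-8 M

Tl2S(s) ⇌ 2 Tl^+ + S^2-
Ksp = [Tl^+]^2[S^2-]
With molar solubility s: [Tl^+] = 2s, [S^2-] = s.
Ksp = (2s)^2s = 4s^3
s^3 = 1.4 × 10^-21 / 4, so s = 7.0 x 10^-8 M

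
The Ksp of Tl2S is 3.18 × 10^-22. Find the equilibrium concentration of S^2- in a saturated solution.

4.30 x 10^-8 M

Tl2S(s) <=> 2 Tl^+(aq) + S^2-(aq)
Ksp = [Tl^+]^2[S^2-]
Let s = molar solubility. Then [Tl^+] = 2s and [S^2-] = s.
So Ksp = (2s)^2 × s = 4s^3
Solving, s = (3.18 × 10^-22/4)^(1/3) = 4.300 × 10^-8 M
[S^2-] = s = 4.30 × 10^-8 M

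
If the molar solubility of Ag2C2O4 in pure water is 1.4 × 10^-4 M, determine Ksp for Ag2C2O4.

Ag2C2O4(s) <=> 2 Ag^+ + C2O4^2-
For each mole of Ag2C2O4 that dissolves: [Ag^+] = 2s, [C2O4^2-] = s.
Ksp = [Ag^+]^2[C2O4^2-]
Ksp = (2s)^2s = 4s^3
Ksp = 4 × (1.4 × 10^-4)^3 = 1.1 x 10^-11

Ksp = 1.1e-11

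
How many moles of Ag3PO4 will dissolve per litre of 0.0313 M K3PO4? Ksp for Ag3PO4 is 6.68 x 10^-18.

1.99e-6 M

Ag3PO4(s) <=> 3 Ag^+(aq) + PO4^3-(aq)
Ksp = [Ag^+]^3[PO4^3-]
Let s be the molar solubility in this solution. [Ag^+] = 3s, [PO4^3-] = 0.0313 + s ≈ 0.0313 (common-ion effect: PO4^3- is already 0.0313 M).
Ksp ≈ (3s)^3 × 0.0313
s = 1.99 x 10^-6 M
Check: s = 2.0 x 10^-6 ≪ 0.0313, so the approximation is valid.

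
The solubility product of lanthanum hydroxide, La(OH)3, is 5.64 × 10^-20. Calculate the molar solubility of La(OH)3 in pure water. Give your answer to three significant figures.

s ≈ 6.76 × 10^-6 M

La(OH)3(s) ⇌ La^3+(aq) + 3 OH^-(aq)
Ksp = [La^3+][OH^-]^3
Let s = molar solubility. Then [La^3+] = s and [OH^-] = 3s.
Substituting: Ksp = s(3s)^3 = 27s^4
Solving, s = (5.64 × 10^-20/27)^(1/4) = 6.76 × 10^-6 M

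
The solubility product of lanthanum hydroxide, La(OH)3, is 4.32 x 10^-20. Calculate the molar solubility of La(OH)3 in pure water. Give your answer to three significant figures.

s = 6.32 × 10^-6 M

La(OH)3(s) ⇌ La^3+(aq) + 3 OH^-(aq)
Ksp = [La^3+][OH^-]^3
With molar solubility s: [La^3+] = s, [OH^-] = 3s.
So Ksp = s × (3s)^3 = 27s^4
Solving, s = (4.32 x 10^-20/27)^(1/4) = 6.32 × 10^-6 M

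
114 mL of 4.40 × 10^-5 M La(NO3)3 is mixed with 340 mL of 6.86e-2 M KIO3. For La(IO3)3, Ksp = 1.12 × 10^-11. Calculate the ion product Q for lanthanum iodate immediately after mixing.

Total volume = 114 + 340 = 454 mL.
[La^3+] = 4.40 x 10^-5 × (114/454) = 1.105 x 10^-5 M
[IO3^-] = 6.86 x 10^-2 × (340/454) = 5.137 × 10^-2 M
La(IO3)3(s) <=> La^3+(aq) + 3 IO3^-(aq), so Q = [La^3+][IO3^-]^3
Q = (1.105 x 10^-5)(5.137 × 10^-2)^3 = 1.50 × 10^-9
Q > Ksp, so La(IO3)3 will precipitate.

1.50 × 10^-9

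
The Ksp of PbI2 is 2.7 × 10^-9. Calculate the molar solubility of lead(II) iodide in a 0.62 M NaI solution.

PbI2(s) <=> Pb^2+(aq) + 2 I^-(aq)
Ksp = [Pb^2+][I^-]^2
Let s be the molar solubility in this solution. [Pb^2+] = s, [I^-] = 0.62 + 2s ≈ 0.62 (Ksp is small, so little additional dissolves).
Ksp ≈ s × (0.62)^2
s = 7.0 × 10^-9 M
Check: 2s = 1.4 × 10^-8 ≪ 0.62, so the approximation is valid.

s = 7.0 × 10^-9 M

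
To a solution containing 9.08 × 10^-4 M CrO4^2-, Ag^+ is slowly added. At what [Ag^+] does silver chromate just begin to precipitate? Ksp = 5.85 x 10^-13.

2.54 x 10^-5 M

Ag2CrO4(s) ⇌ 2 Ag^+(aq) + CrO4^2-(aq)
Ksp = [Ag^+]^2[CrO4^2-]
Precipitation begins when Q = Ksp. With [CrO4^2-] = 9.08 × 10^-4 M:
5.85 x 10^-13 = (9.08 × 10^-4) × [Ag^+]^2
[Ag^+] = (5.85 x 10^-13 / 9.08 x 10^-4)^(1/2) = 2.54 x 10^-5 M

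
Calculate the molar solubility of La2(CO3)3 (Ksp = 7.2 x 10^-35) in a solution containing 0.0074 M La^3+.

La2(CO3)3(s) ⇌ 2 La^3+ + 3 CO3^2-
Ksp = [La^3+]^2[CO3^2-]^3
If s mol/L dissolves here, [La^3+] = 0.0074 + 2s ≈ 0.0074, [CO3^2-] = 3s (since the La^3+ already present dominates).
Ksp ≈ (0.0074)^2 × (3s)^3
s = 3.7 × 10^-11 M
Check: 2s = 7.3 × 10^-11 ≪ 0.0074, so the approximation is valid.

3.7 x 10^-11 M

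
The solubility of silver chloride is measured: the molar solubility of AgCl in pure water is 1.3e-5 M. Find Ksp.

AgCl(s) ⇌ Ag^+ + Cl^-
With molar solubility s: [Ag^+] = s, [Cl^-] = s.
Ksp = [Ag^+][Cl^-]
Ksp = (s)(s) = s^2
Ksp = (1.3 × 10^-5)^2 = 1.7 × 10^-10

1.7 x 10^-10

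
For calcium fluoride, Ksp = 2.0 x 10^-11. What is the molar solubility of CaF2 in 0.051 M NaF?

s ≈ 7.7 x 10^-9 M

CaF2(s) <=> Ca^2+ + 2 F^-
Ksp = [Ca^2+][F^-]^2
If s mol/L dissolves here, [Ca^2+] = s, [F^-] = 0.051 + 2s ≈ 0.051 (since F^- from NaF dominates).
Ksp ≈ s × (0.051)^2
s = 7.7 × 10^-9 M
Check: 2s = 1.5 x 10^-8 ≪ 0.051, so the approximation is valid.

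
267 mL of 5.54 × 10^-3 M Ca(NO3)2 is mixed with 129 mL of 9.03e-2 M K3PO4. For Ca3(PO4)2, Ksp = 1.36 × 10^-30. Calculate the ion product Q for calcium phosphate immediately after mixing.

Total volume = 267 + 129 = 396 mL.
[Ca^2+] = 5.54 x 10^-3 × (267/396) = 3.735 × 10^-3 M
[PO4^3-] = 9.03 x 10^-2 × (129/396) = 2.942 × 10^-2 M
Ca3(PO4)2(s) <=> 3 Ca^2+ + 2 PO4^3-, so Q = [Ca^2+]^3[PO4^3-]^2
Q = (3.735 x 10^-3)^3(2.942 x 10^-2)^2 = 4.51 x 10^-11
Q > Ksp, so Ca3(PO4)2 will precipitate.

Q = 4.51 x 10^-11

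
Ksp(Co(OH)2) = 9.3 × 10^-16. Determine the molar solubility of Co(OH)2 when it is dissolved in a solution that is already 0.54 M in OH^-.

s ≈ 3.2e-15 M

Co(OH)2(s) <=> Co^2+(aq) + 2 OH^-(aq)
Ksp = [Co^2+][OH^-]^2
Let s = moles of Co(OH)2 that dissolve per litre. [Co^2+] = s, [OH^-] = 0.54 + 2s ≈ 0.54 (Ksp is small, so little additional dissolves).
Ksp ≈ s × (0.54)^2
s = 3.2 × 10^-15 M
Check: 2s = 6.4 × 10^-15 ≪ 0.54, so the approximation is valid.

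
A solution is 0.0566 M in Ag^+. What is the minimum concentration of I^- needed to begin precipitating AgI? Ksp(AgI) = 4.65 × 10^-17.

[I^-] ≈ 8.22 × 10^-16 M

AgI(s) ⇌ Ag^+(aq) + I^-(aq)
Ksp = [Ag^+][I^-]
Precipitation begins when Q = Ksp. With [Ag^+] = 0.0566 M:
4.65 × 10^-17 = (0.0566) × [I^-]
[I^-] = (4.65 × 10^-17 / 5.66 x 10^-2) = 8.22 × 10^-16 M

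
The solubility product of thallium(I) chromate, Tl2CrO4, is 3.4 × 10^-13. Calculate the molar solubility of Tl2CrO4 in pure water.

4.4e-5 M

Tl2CrO4(s) ⇌ 2 Tl^+ + CrO4^2-
Ksp = [Tl^+]^2[CrO4^2-]
For each mole of Tl2CrO4 that dissolves: [Tl^+] = 2s, [CrO4^2-] = s.
So Ksp = (2s)^2 × s = 4s^3
Solving, s = (3.4 × 10^-13/4)^(1/3) = 4.4 × 10^-5 M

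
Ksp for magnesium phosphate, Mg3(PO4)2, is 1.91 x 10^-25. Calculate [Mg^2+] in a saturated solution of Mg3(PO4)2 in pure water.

Mg3(PO4)2(s) ⇌ 3 Mg^2+(aq) + 2 PO4^3-(aq)
Ksp = [Mg^2+]^3[PO4^3-]^2
If s mol/L of Mg3(PO4)2 dissolves, [Mg^2+] = 3s and [PO4^3-] = 2s.
Ksp = (3s)^3(2s)^2 = 108s^5
Solving, s = (1.91 x 10^-25/108)^(1/5) = 4.462 x 10^-6 M
[Mg^2+] = 3s = 1.34 x 10^-5 M

[Mg^2+] = 1.34 × 10^-5 M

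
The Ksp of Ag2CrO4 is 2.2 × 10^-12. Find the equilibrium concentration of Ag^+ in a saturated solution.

Ag2CrO4(s) <=> 2 Ag^+(aq) + CrO4^2-(aq)
Ksp = [Ag^+]^2[CrO4^2-]
Let s = molar solubility. Then [Ag^+] = 2s and [CrO4^2-] = s.
Substituting: Ksp = (2s)^2s = 4s^3
s^3 = 2.2 × 10^-12 / 4, so s = 8.19 × 10^-5 M
[Ag^+] = 2s = 1.6 × 10^-4 M

[Ag^+] = 1.6 x 10^-4 M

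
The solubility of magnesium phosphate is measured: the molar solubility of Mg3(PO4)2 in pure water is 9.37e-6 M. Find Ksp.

Ksp = 7.80 × 10^-24

Mg3(PO4)2(s) <=> 3 Mg^2+ + 2 PO4^3-
For each mole of Mg3(PO4)2 that dissolves: [Mg^2+] = 3s, [PO4^3-] = 2s.
Ksp = [Mg^2+]^3[PO4^3-]^2
So Ksp = (3s)^3 × (2s)^2 = 108s^5
With s = 9.37 × 10^-6: Ksp = 7.80 × 10^-24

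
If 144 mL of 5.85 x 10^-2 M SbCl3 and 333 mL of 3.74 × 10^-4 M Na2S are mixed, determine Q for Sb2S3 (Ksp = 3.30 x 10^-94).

Q ≈ 5.55e-15

Total volume = 144 + 333 = 477 mL.
[Sb^3+] = 5.85 × 10^-2 × (144/477) = 1.766 × 10^-2 M
[S^2-] = 3.74 x 10^-4 × (333/477) = 2.611 × 10^-4 M
Sb2S3(s) <=> 2 Sb^3+ + 3 S^2-, so Q = [Sb^3+]^2[S^2-]^3
Q = (1.766 × 10^-2)^2(2.611 × 10^-4)^3 = 5.55 × 10^-15
Q > Ksp, so Sb2S3 will precipitate.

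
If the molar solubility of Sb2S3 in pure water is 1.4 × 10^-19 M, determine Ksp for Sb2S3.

Sb2S3(s) ⇌ 2 Sb^3+(aq) + 3 S^2-(aq)
For each mole of Sb2S3 that dissolves: [Sb^3+] = 2s, [S^2-] = 3s.
Ksp = [Sb^3+]^2[S^2-]^3
Substituting: Ksp = (2s)^2(3s)^3 = 108s^5
With s = 1.4 × 10^-19: Ksp = 5.8 × 10^-93

5.8 × 10^-93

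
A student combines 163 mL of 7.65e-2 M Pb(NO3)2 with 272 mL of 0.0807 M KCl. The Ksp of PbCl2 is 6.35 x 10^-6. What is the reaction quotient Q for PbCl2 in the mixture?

7.30e-5

Total volume = 163 + 272 = 435 mL.
[Pb^2+] = 7.65 × 10^-2 × (163/435) = 2.867 × 10^-2 M
[Cl^-] = 8.07 x 10^-2 × (272/435) = 5.046 × 10^-2 M
PbCl2(s) <=> Pb^2+ + 2 Cl^-, so Q = [Pb^2+][Cl^-]^2
Q = (2.867 × 10^-2)(5.046 × 10^-2)^2 = 7.30 × 10^-5
Q > Ksp, so PbCl2 will precipitate.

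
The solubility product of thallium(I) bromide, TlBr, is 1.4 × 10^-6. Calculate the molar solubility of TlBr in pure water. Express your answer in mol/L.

1.2 × 10^-3 M

TlBr(s) ⇌ Tl^+(aq) + Br^-(aq)
Ksp = [Tl^+][Br^-]
If s mol/L of TlBr dissolves, [Tl^+] = s and [Br^-] = s.
Ksp = s^2
s = (1.4 × 10^-6)^(1/2) = 1.2 x 10^-3 M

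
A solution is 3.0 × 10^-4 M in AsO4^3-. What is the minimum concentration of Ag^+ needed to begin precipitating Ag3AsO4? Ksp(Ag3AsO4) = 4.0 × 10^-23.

5.1 × 10^-7 M

Ag3AsO4(s) ⇌ 3 Ag^+(aq) + AsO4^3-(aq)
Ksp = [Ag^+]^3[AsO4^3-]
Precipitation begins when Q = Ksp. With [AsO4^3-] = 3.0 × 10^-4 M:
4.0 × 10^-23 = (3.0 × 10^-4) × [Ag^+]^3
[Ag^+] = (4.0 × 10^-23 / 3.0 × 10^-4)^(1/3) = 5.1 × 10^-7 M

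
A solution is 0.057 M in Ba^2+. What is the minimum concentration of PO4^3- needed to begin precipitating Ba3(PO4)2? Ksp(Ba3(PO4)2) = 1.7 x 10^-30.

Ba3(PO4)2(s) ⇌ 3 Ba^2+(aq) + 2 PO4^3-(aq)
Ksp = [Ba^2+]^3[PO4^3-]^2
Precipitation begins when Q = Ksp. With [Ba^2+] = 0.057 M:
1.7 x 10^-30 = (0.057)^3 × [PO4^3-]^2
[PO4^3-] = (1.7 x 10^-30 / 1.85 × 10^-4)^(1/2) = 9.6 × 10^-14 M

[PO4^3-] ≈ 9.6 × 10^-14 M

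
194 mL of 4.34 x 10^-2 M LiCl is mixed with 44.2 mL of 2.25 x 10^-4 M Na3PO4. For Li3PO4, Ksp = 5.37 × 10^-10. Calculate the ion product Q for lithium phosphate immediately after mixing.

Total volume = 194 + 44.2 = 238.2 mL.
[Li^+] = 4.34 × 10^-2 × (194/238.2) = 3.535 × 10^-2 M
[PO4^3-] = 2.25 x 10^-4 × (44.2/238.2) = 4.175 × 10^-5 M
Li3PO4(s) ⇌ 3 Li^+(aq) + PO4^3-(aq), so Q = [Li^+]^3[PO4^3-]
Q = (3.535 × 10^-2)^3(4.175 × 10^-5) = 1.84 × 10^-9
Q > Ksp, so Li3PO4 will precipitate.

1.84 x 10^-9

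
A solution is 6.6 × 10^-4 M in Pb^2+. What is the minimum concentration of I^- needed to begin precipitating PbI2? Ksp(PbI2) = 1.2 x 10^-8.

PbI2(s) ⇌ Pb^2+(aq) + 2 I^-(aq)
Ksp = [Pb^2+][I^-]^2
Precipitation begins when Q = Ksp. With [Pb^2+] = 6.6 × 10^-4 M:
1.2 x 10^-8 = (6.6 × 10^-4) × [I^-]^2
[I^-] = (1.2 x 10^-8 / 6.6 × 10^-4)^(1/2) = 4.3 x 10^-3 M

4.3e-3 M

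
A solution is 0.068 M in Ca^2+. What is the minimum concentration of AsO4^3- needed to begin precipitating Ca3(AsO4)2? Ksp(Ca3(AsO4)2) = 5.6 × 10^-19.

Ca3(AsO4)2(s) ⇌ 3 Ca^2+(aq) + 2 AsO4^3-(aq)
Ksp = [Ca^2+]^3[AsO4^3-]^2
Precipitation begins when Q = Ksp. With [Ca^2+] = 0.068 M:
5.6 × 10^-19 = (0.068)^3 × [AsO4^3-]^2
[AsO4^3-] = (5.6 × 10^-19 / 3.14 x 10^-4)^(1/2) = 4.2 × 10^-8 M

[AsO4^3-] = 4.2 x 10^-8 M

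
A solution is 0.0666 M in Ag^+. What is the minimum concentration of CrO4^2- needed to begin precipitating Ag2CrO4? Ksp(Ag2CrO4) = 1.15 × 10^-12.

Ag2CrO4(s) ⇌ 2 Ag^+(aq) + CrO4^2-(aq)
Ksp = [Ag^+]^2[CrO4^2-]
Precipitation begins when Q = Ksp. With [Ag^+] = 0.0666 M:
1.15 × 10^-12 = (0.0666)^2 × [CrO4^2-]
[CrO4^2-] = (1.15 × 10^-12 / 4.436 × 10^-3) = 2.59 × 10^-10 M

[CrO4^2-] ≈ 2.59 × 10^-10 M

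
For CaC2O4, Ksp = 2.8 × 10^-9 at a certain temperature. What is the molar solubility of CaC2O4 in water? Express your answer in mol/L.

5.3 × 10^-5 M

CaC2O4(s) ⇌ Ca^2+(aq) + C2O4^2-(aq)
Ksp = [Ca^2+][C2O4^2-]
For each mole of CaC2O4 that dissolves: [Ca^2+] = s, [C2O4^2-] = s.
Ksp = s^2
s = √(2.8 × 10^-9) = 5.3 × 10^-5 M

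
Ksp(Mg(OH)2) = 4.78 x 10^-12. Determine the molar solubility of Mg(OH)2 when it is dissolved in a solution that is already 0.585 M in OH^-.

Mg(OH)2(s) ⇌ Mg^2+(aq) + 2 OH^-(aq)
Ksp = [Mg^2+][OH^-]^2
Let s be the molar solubility in this solution. [Mg^2+] = s, [OH^-] = 0.585 + 2s ≈ 0.585 (Ksp is small, so little additional dissolves).
Ksp ≈ s × (0.585)^2
s = 1.40 x 10^-11 M
Check: 2s = 2.8 × 10^-11 ≪ 0.585, so the approximation is valid.

1.40e-11 M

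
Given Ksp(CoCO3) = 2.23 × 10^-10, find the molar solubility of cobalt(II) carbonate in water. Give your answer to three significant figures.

CoCO3(s) ⇌ Co^2+ + CO3^2-
Ksp = [Co^2+][CO3^2-]
If s mol/L of CoCO3 dissolves, [Co^2+] = s and [CO3^2-] = s.
Ksp = s^2
s = (2.23 × 10^-10)^(1/2) = 1.49 × 10^-5 M

s = 1.49e-5 M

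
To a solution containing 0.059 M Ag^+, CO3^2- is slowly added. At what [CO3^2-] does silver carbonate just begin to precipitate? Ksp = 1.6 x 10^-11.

[CO3^2-] = 4.6e-9 M

Ag2CO3(s) <=> 2 Ag^+ + CO3^2-
Ksp = [Ag^+]^2[CO3^2-]
Precipitation begins when Q = Ksp. With [Ag^+] = 0.059 M:
1.6 x 10^-11 = (0.059)^2 × [CO3^2-]
[CO3^2-] = (1.6 x 10^-11 / 3.48 x 10^-3) = 4.6 × 10^-9 M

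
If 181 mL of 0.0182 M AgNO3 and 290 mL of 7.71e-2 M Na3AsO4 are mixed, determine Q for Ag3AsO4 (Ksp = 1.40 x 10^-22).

Q = 1.62 x 10^-8

Total volume = 181 + 290 = 471 mL.
[Ag^+] = 1.82 x 10^-2 × (181/471) = 6.994 × 10^-3 M
[AsO4^3-] = 7.71 x 10^-2 × (290/471) = 4.747 × 10^-2 M
Ag3AsO4(s) ⇌ 3 Ag^+ + AsO4^3-, so Q = [Ag^+]^3[AsO4^3-]
Q = (6.994 × 10^-3)^3(4.747 x 10^-2) = 1.62 × 10^-8
Q > Ksp, so Ag3AsO4 will precipitate.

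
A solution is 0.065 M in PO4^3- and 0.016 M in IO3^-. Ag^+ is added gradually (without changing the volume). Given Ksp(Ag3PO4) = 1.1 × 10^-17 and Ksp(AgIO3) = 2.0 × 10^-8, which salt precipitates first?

AgIO3

Precipitation of each salt starts when its ion product equals its Ksp.
For Ag3PO4: 1.1 × 10^-17 = 0.065 × [Ag^+]^3  ⇒  [Ag^+] = 5.5 × 10^-6 M.
For AgIO3: 2.0 × 10^-8 = 0.016 × [Ag^+]  ⇒  [Ag^+] = 1.3 × 10^-6 M.
The salt with the lower threshold [Ag^+] precipitates first: AgIO3.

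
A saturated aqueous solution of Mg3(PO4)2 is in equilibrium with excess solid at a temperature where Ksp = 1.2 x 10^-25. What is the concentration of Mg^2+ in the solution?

Mg3(PO4)2(s) ⇌ 3 Mg^2+(aq) + 2 PO4^3-(aq)
Ksp = [Mg^2+]^3[PO4^3-]^2
If s mol/L of Mg3(PO4)2 dissolves, [Mg^2+] = 3s and [PO4^3-] = 2s.
So Ksp = (3s)^3 × (2s)^2 = 108s^5
s = (1.2 x 10^-25 / 108)^(1/5) = 4.07 × 10^-6 M
[Mg^2+] = 3s = 1.2 × 10^-5 M

[Mg^2+] = 1.2e-5 M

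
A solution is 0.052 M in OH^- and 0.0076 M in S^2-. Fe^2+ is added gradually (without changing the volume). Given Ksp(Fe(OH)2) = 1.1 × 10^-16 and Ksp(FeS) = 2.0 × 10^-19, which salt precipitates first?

Precipitation of each salt starts when its ion product equals its Ksp.
For Fe(OH)2: 1.1 × 10^-16 = (0.052)^2 × [Fe^2+]  ⇒  [Fe^2+] = 4.1 × 10^-14 M.
For FeS: 2.0 × 10^-19 = 0.0076 × [Fe^2+]  ⇒  [Fe^2+] = 2.6 x 10^-17 M.
The salt with the lower threshold [Fe^2+] precipitates first: FeS.

FeS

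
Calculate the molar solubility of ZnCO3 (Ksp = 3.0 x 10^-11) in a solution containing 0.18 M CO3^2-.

s ≈ 1.7e-10 M

ZnCO3(s) <=> Zn^2+(aq) + CO3^2-(aq)
Ksp = [Zn^2+][CO3^2-]
Let s = moles of ZnCO3 that dissolve per litre. [Zn^2+] = s, [CO3^2-] = 0.18 + s ≈ 0.18 (since the CO3^2- already present dominates).
Ksp ≈ s × 0.18
s = 1.7 × 10^-10 M
Check: s = 1.7 x 10^-10 ≪ 0.18, so the approximation is valid.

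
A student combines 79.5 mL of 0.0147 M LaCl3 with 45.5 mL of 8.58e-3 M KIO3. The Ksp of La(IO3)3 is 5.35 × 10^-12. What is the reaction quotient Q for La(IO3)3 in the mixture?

Total volume = 79.5 + 45.5 = 125 mL.
[La^3+] = 1.47 x 10^-2 × (79.5/125) = 9.349 × 10^-3 M
[IO3^-] = 8.58 × 10^-3 × (45.5/125) = 3.123 x 10^-3 M
La(IO3)3(s) ⇌ La^3+(aq) + 3 IO3^-(aq), so Q = [La^3+][IO3^-]^3
Q = (9.349 × 10^-3)(3.123 × 10^-3)^3 = 2.85 × 10^-10
Q > Ksp, so La(IO3)3 will precipitate.

Q = 2.85e-10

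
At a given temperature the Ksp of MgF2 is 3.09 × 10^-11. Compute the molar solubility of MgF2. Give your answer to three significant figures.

MgF2(s) <=> Mg^2+(aq) + 2 F^-(aq)
Ksp = [Mg^2+][F^-]^2
Let s = molar solubility. Then [Mg^2+] = s and [F^-] = 2s.
Ksp = s(2s)^2 = 4s^3
Solving, s = (3.09 × 10^-11/4)^(1/3) = 1.98 × 10^-4 M

s = 1.98e-4 M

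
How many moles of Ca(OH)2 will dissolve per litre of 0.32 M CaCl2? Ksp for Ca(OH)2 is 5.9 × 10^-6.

s ≈ 2.1 × 10^-3 M

Ca(OH)2(s) ⇌ Ca^2+(aq) + 2 OH^-(aq)
Ksp = [Ca^2+][OH^-]^2
If s mol/L dissolves here, [Ca^2+] = 0.32 + s ≈ 0.32, [OH^-] = 2s (since Ca^2+ from CaCl2 dominates).
Ksp ≈ 0.32 × (2s)^2
s = 2.1 × 10^-3 M
Check: s = 2.1 x 10^-3 ≪ 0.32, so the approximation is valid.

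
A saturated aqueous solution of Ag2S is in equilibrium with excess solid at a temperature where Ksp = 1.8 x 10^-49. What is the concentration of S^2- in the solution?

Ag2S(s) <=> 2 Ag^+ + S^2-
Ksp = [Ag^+]^2[S^2-]
For each mole of Ag2S that dissolves: [Ag^+] = 2s, [S^2-] = s.
Substituting: Ksp = (2s)^2s = 4s^3
s^3 = 1.8 x 10^-49 / 4, so s = 3.56 x 10^-17 M
[S^2-] = s = 3.6 × 10^-17 M

[S^2-] ≈ 3.6 x 10^-17 M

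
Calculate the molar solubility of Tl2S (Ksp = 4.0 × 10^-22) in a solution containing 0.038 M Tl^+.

2.8 × 10^-19 M

Tl2S(s) <=> 2 Tl^+(aq) + S^2-(aq)
Ksp = [Tl^+]^2[S^2-]
If s mol/L dissolves here, [Tl^+] = 0.038 + 2s ≈ 0.038, [S^2-] = s (common-ion effect: Tl^+ is already 0.038 M).
Ksp ≈ (0.038)^2 × s
s = 2.8 × 10^-19 M
Check: 2s = 5.5 x 10^-19 ≪ 0.038, so the approximation is valid.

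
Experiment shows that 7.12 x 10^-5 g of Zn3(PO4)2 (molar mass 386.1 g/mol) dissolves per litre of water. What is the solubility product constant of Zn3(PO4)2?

Molar solubility s = (7.12 × 10^-5 g/L) / (386.1 g/mol) = 1.844 × 10^-7 M.
Zn3(PO4)2(s) <=> 3 Zn^2+(aq) + 2 PO4^3-(aq)
Let s = molar solubility. Then [Zn^2+] = 3s and [PO4^3-] = 2s.
Ksp = [Zn^2+]^3[PO4^3-]^2
Ksp = (3s)^3(2s)^2 = 108s^5
With s = 1.844 × 10^-7: Ksp = 2.30 × 10^-32

2.30e-32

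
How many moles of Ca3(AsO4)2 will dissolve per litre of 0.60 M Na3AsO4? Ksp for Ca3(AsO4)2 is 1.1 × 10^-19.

Ca3(AsO4)2(s) ⇌ 3 Ca^2+ + 2 AsO4^3-
Ksp = [Ca^2+]^3[AsO4^3-]^2
Let s be the molar solubility in this solution. [Ca^2+] = 3s, [AsO4^3-] = 0.60 + 2s ≈ 0.60 (Ksp is small, so little additional dissolves).
Ksp ≈ (3s)^3 × (0.60)^2
s = 2.2 x 10^-7 M
Check: 2s = 4.5 × 10^-7 ≪ 0.60, so the approximation is valid.

s ≈ 2.2 × 10^-7 M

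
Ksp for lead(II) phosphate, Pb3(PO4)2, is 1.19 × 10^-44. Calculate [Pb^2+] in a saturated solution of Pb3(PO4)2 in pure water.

Pb3(PO4)2(s) ⇌ 3 Pb^2+ + 2 PO4^3-
Ksp = [Pb^2+]^3[PO4^3-]^2
For each mole of Pb3(PO4)2 that dissolves: [Pb^2+] = 3s, [PO4^3-] = 2s.
Substituting: Ksp = (3s)^3(2s)^2 = 108s^5
s^5 = 1.19 × 10^-44 / 108, so s = 6.433 × 10^-10 M
[Pb^2+] = 3s = 1.93 x 10^-9 M

1.93 x 10^-9 M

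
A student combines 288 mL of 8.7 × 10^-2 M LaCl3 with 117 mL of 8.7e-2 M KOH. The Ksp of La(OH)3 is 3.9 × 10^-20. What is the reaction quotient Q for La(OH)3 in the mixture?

Q ≈ 9.8 x 10^-7

Total volume = 288 + 117 = 405 mL.
[La^3+] = 8.7 × 10^-2 × (288/405) = 6.19 x 10^-2 M
[OH^-] = 8.7 x 10^-2 × (117/405) = 2.51 x 10^-2 M
La(OH)3(s) ⇌ La^3+(aq) + 3 OH^-(aq), so Q = [La^3+][OH^-]^3
Q = (6.19 x 10^-2)(2.51 x 10^-2)^3 = 9.8 × 10^-7
Q > Ksp, so La(OH)3 will precipitate.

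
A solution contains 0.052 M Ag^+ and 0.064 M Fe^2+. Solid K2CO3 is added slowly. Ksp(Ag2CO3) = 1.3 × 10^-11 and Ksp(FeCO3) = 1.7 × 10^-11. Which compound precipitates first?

Each salt begins to precipitate when Q = Ksp, i.e. when [CO3^2-] reaches its threshold.
For Ag2CO3: 1.3 × 10^-11 = (0.052)^2 × [CO3^2-]  ⇒  [CO3^2-] = 4.8 × 10^-9 M.
For FeCO3: 1.7 × 10^-11 = 0.064 × [CO3^2-]  ⇒  [CO3^2-] = 2.7 × 10^-10 M.
The salt with the lower threshold [CO3^2-] precipitates first: FeCO3.

FeCO3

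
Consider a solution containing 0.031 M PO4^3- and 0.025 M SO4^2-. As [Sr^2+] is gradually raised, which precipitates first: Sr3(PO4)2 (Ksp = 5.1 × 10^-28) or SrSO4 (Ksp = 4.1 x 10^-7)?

Sr3(PO4)2

Precipitation of each salt starts when its ion product equals its Ksp.
For Sr3(PO4)2: 5.1 × 10^-28 = (0.031)^2 × [Sr^2+]^3  ⇒  [Sr^2+] = 8.1 x 10^-9 M.
For SrSO4: 4.1 x 10^-7 = 0.025 × [Sr^2+]  ⇒  [Sr^2+] = 1.6 × 10^-5 M.
The salt with the lower threshold [Sr^2+] precipitates first: Sr3(PO4)2.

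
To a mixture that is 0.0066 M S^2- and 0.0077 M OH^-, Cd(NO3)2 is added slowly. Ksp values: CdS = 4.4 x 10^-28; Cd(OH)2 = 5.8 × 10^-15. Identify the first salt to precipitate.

Each salt begins to precipitate when Q = Ksp, i.e. when [Cd^2+] reaches its threshold.
For CdS: 4.4 x 10^-28 = 0.0066 × [Cd^2+]  ⇒  [Cd^2+] = 6.7 × 10^-26 M.
For Cd(OH)2: 5.8 × 10^-15 = (0.0077)^2 × [Cd^2+]  ⇒  [Cd^2+] = 9.8 x 10^-11 M.
The salt with the lower threshold [Cd^2+] precipitates first: CdS.

CdS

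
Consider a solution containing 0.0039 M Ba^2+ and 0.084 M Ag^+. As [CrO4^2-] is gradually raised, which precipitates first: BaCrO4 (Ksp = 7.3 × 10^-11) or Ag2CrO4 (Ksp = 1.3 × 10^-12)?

Precipitation of each salt starts when its ion product equals its Ksp.
For BaCrO4: 7.3 × 10^-11 = 0.0039 × [CrO4^2-]  ⇒  [CrO4^2-] = 1.9 × 10^-8 M.
For Ag2CrO4: 1.3 × 10^-12 = (0.084)^2 × [CrO4^2-]  ⇒  [CrO4^2-] = 1.8 × 10^-10 M.
The salt with the lower threshold [CrO4^2-] precipitates first: Ag2CrO4.

Ag2CrO4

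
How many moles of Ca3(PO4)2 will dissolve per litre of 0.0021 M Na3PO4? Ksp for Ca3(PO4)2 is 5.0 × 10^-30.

Ca3(PO4)2(s) ⇌ 3 Ca^2+ + 2 PO4^3-
Ksp = [Ca^2+]^3[PO4^3-]^2
If s mol/L dissolves here, [Ca^2+] = 3s, [PO4^3-] = 0.0021 + 2s ≈ 0.0021 (common-ion effect: PO4^3- is already 0.0021 M).
Ksp ≈ (3s)^3 × (0.0021)^2
s = 3.5 x 10^-9 M
Check: 2s = 7.0 x 10^-9 ≪ 0.0021, so the approximation is valid.

s ≈ 3.5 × 10^-9 M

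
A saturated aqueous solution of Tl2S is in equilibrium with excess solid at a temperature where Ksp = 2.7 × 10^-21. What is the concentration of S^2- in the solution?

8.8 × 10^-8 M

Tl2S(s) ⇌ 2 Tl^+(aq) + S^2-(aq)
Ksp = [Tl^+]^2[S^2-]
Let s = molar solubility. Then [Tl^+] = 2s and [S^2-] = s.
Ksp = (2s)^2s = 4s^3
Solving, s = (2.7 × 10^-21/4)^(1/3) = 8.77 × 10^-8 M
[S^2-] = s = 8.8 x 10^-8 M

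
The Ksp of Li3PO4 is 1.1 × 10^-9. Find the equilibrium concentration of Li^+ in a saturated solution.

Li3PO4(s) ⇌ 3 Li^+ + PO4^3-
Ksp = [Li^+]^3[PO4^3-]
Let s = molar solubility. Then [Li^+] = 3s and [PO4^3-] = s.
Ksp = (3s)^3s = 27s^4
s^4 = 1.1 × 10^-9 / 27, so s = 2.53 × 10^-3 M
[Li^+] = 3s = 7.6 x 10^-3 M

[Li^+] ≈ 7.6 x 10^-3 M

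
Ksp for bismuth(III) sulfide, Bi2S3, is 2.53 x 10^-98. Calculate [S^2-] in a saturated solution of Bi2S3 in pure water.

Bi2S3(s) ⇌ 2 Bi^3+(aq) + 3 S^2-(aq)
Ksp = [Bi^3+]^2[S^2-]^3
If s mol/L of Bi2S3 dissolves, [Bi^3+] = 2s and [S^2-] = 3s.
Substituting: Ksp = (2s)^2(3s)^3 = 108s^5
Solving, s = (2.53 x 10^-98/108)^(1/5) = 1.186 x 10^-20 M
[S^2-] = 3s = 3.56 × 10^-20 M

[S^2-] ≈ 3.56 × 10^-20 M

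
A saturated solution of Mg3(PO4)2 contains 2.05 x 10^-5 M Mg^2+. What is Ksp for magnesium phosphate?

Ksp = 1.61 × 10^-24

Mg3(PO4)2(s) <=> 3 Mg^2+(aq) + 2 PO4^3-(aq)
Stoichiometry gives [PO4^3-] = (2/3)[Mg^2+] = 1.367 x 10^-5 M.
Ksp = [Mg^2+]^3[PO4^3-]^2
Ksp = (2.05 x 10^-5)^3 × (1.367 × 10^-5)^2 = 1.61 x 10^-24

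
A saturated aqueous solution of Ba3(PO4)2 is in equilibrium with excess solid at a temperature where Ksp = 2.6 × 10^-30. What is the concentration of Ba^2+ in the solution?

[Ba^2+] = 1.4e-6 M

Ba3(PO4)2(s) <=> 3 Ba^2+(aq) + 2 PO4^3-(aq)
Ksp = [Ba^2+]^3[PO4^3-]^2
Let s = molar solubility. Then [Ba^2+] = 3s and [PO4^3-] = 2s.
So Ksp = (3s)^3 × (2s)^2 = 108s^5
s = (2.6 × 10^-30 / 108)^(1/5) = 4.75 x 10^-7 M
[Ba^2+] = 3s = 1.4 × 10^-6 M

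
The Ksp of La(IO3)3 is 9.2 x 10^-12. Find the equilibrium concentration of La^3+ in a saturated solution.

La(IO3)3(s) ⇌ La^3+ + 3 IO3^-
Ksp = [La^3+][IO3^-]^3
If s mol/L of La(IO3)3 dissolves, [La^3+] = s and [IO3^-] = 3s.
So Ksp = s × (3s)^3 = 27s^4
s^4 = 9.2 x 10^-12 / 27, so s = 7.64 × 10^-4 M
[La^3+] = s = 7.6 × 10^-4 M

[La^3+] = 7.6 x 10^-4 M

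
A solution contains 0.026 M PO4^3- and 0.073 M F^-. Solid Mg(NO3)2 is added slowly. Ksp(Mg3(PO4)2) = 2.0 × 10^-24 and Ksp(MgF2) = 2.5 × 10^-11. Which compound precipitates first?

MgF2

Precipitation of each salt starts when its ion product equals its Ksp.
For Mg3(PO4)2: 2.0 × 10^-24 = (0.026)^2 × [Mg^2+]^3  ⇒  [Mg^2+] = 1.4 x 10^-7 M.
For MgF2: 2.5 × 10^-11 = (0.073)^2 × [Mg^2+]  ⇒  [Mg^2+] = 4.7 x 10^-9 M.
The salt with the lower threshold [Mg^2+] precipitates first: MgF2.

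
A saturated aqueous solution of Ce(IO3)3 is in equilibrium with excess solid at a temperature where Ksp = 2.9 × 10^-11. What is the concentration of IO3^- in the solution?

Ce(IO3)3(s) ⇌ Ce^3+ + 3 IO3^-
Ksp = [Ce^3+][IO3^-]^3
For each mole of Ce(IO3)3 that dissolves: [Ce^3+] = s, [IO3^-] = 3s.
Ksp = s(3s)^3 = 27s^4
s = (2.9 × 10^-11 / 27)^(1/4) = 1.02 × 10^-3 M
[IO3^-] = 3s = 3.1 × 10^-3 M

3.1e-3 M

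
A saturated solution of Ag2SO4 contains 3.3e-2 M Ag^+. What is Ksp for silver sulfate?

Ag2SO4(s) ⇌ 2 Ag^+ + SO4^2-
Stoichiometry gives [SO4^2-] = (1/2)[Ag^+] = 1.65 × 10^-2 M.
Ksp = [Ag^+]^2[SO4^2-]
Ksp = (3.3 × 10^-2)^2 × 1.65 × 10^-2 = 1.8 × 10^-5

Ksp ≈ 1.8 × 10^-5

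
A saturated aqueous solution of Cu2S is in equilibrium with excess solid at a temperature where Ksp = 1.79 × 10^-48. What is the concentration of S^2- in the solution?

Cu2S(s) <=> 2 Cu^+ + S^2-
Ksp = [Cu^+]^2[S^2-]
With molar solubility s: [Cu^+] = 2s, [S^2-] = s.
Ksp = (2s)^2s = 4s^3
Solving, s = (1.79 × 10^-48/4)^(1/3) = 7.649 × 10^-17 M
[S^2-] = s = 7.65 × 10^-17 M

7.65e-17 M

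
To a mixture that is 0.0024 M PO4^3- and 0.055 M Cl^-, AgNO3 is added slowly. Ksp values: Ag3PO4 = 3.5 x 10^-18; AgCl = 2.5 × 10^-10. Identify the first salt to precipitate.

Precipitation of each salt starts when its ion product equals its Ksp.
For Ag3PO4: 3.5 x 10^-18 = 0.0024 × [Ag^+]^3  ⇒  [Ag^+] = 1.1 × 10^-5 M.
For AgCl: 2.5 × 10^-10 = 0.055 × [Ag^+]  ⇒  [Ag^+] = 4.5 × 10^-9 M.
The salt with the lower threshold [Ag^+] precipitates first: AgCl.

AgCl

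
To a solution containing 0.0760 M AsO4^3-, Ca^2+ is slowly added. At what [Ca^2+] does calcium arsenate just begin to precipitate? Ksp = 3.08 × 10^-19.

[Ca^2+] = 3.76 × 10^-6 M

Ca3(AsO4)2(s) <=> 3 Ca^2+(aq) + 2 AsO4^3-(aq)
Ksp = [Ca^2+]^3[AsO4^3-]^2
Precipitation begins when Q = Ksp. With [AsO4^3-] = 0.0760 M:
3.08 × 10^-19 = (0.0760)^2 × [Ca^2+]^3
[Ca^2+] = (3.08 × 10^-19 / 5.776 x 10^-3)^(1/3) = 3.76 × 10^-6 M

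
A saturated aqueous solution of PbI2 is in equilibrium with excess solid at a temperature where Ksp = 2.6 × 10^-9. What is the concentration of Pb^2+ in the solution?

[Pb^2+] ≈ 8.7 x 10^-4 M

PbI2(s) ⇌ Pb^2+(aq) + 2 I^-(aq)
Ksp = [Pb^2+][I^-]^2
With molar solubility s: [Pb^2+] = s, [I^-] = 2s.
Substituting: Ksp = s(2s)^2 = 4s^3
s^3 = 2.6 × 10^-9 / 4, so s = 8.66 x 10^-4 M
[Pb^2+] = s = 8.7 × 10^-4 M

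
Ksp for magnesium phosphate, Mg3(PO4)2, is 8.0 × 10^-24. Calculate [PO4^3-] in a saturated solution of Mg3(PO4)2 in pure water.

Mg3(PO4)2(s) ⇌ 3 Mg^2+ + 2 PO4^3-
Ksp = [Mg^2+]^3[PO4^3-]^2
With molar solubility s: [Mg^2+] = 3s, [PO4^3-] = 2s.
So Ksp = (3s)^3 × (2s)^2 = 108s^5
Solving, s = (8.0 × 10^-24/108)^(1/5) = 9.42 x 10^-6 M
[PO4^3-] = 2s = 1.9 × 10^-5 M

[PO4^3-] = 1.9 x 10^-5 M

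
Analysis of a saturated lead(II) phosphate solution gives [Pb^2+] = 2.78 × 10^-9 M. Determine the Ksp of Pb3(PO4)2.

Ksp ≈ 7.38 × 10^-44

Pb3(PO4)2(s) ⇌ 3 Pb^2+ + 2 PO4^3-
Stoichiometry gives [PO4^3-] = (2/3)[Pb^2+] = 1.853 × 10^-9 M.
Ksp = [Pb^2+]^3[PO4^3-]^2
Ksp = (2.78 x 10^-9)^3 × (1.853 × 10^-9)^2 = 7.38 × 10^-44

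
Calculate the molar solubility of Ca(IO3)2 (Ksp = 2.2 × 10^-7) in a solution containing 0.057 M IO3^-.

s ≈ 6.8 × 10^-5 M

Ca(IO3)2(s) ⇌ Ca^2+ + 2 IO3^-
Ksp = [Ca^2+][IO3^-]^2
Let s be the molar solubility in this solution. [Ca^2+] = s, [IO3^-] = 0.057 + 2s ≈ 0.057 (since the IO3^- already present dominates).
Ksp ≈ s × (0.057)^2
s = 6.8 x 10^-5 M
Check: 2s = 1.4 x 10^-4 ≪ 0.057, so the approximation is valid.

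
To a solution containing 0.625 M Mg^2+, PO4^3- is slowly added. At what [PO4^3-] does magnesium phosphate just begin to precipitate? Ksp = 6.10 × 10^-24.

5.00e-12 M

Mg3(PO4)2(s) ⇌ 3 Mg^2+ + 2 PO4^3-
Ksp = [Mg^2+]^3[PO4^3-]^2
Precipitation begins when Q = Ksp. With [Mg^2+] = 0.625 M:
6.10 × 10^-24 = (0.625)^3 × [PO4^3-]^2
[PO4^3-] = (6.10 × 10^-24 / 2.441 x 10^-1)^(1/2) = 5.00 × 10^-12 M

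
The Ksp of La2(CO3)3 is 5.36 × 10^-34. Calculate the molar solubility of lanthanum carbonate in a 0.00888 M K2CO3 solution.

La2(CO3)3(s) <=> 2 La^3+(aq) + 3 CO3^2-(aq)
Ksp = [La^3+]^2[CO3^2-]^3
Let s be the molar solubility in this solution. [La^3+] = 2s, [CO3^2-] = 0.00888 + 3s ≈ 0.00888 (Ksp is small, so little additional dissolves).
Ksp ≈ (2s)^2 × (0.00888)^3
s = 1.38 x 10^-14 M
Check: 3s = 4.2 x 10^-14 ≪ 0.00888, so the approximation is valid.

s = 1.38 × 10^-14 M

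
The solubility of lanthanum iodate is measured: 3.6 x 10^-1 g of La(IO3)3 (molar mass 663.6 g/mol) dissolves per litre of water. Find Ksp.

2.3 × 10^-12

Molar solubility s = (3.6 × 10^-1 g/L) / (663.6 g/mol) = 5.42 x 10^-4 M.
La(IO3)3(s) ⇌ La^3+ + 3 IO3^-
Let s = molar solubility. Then [La^3+] = s and [IO3^-] = 3s.
Ksp = [La^3+][IO3^-]^3
Substituting: Ksp = s(3s)^3 = 27s^4
Ksp = 27 × (5.42 x 10^-4)^4 = 2.3 × 10^-12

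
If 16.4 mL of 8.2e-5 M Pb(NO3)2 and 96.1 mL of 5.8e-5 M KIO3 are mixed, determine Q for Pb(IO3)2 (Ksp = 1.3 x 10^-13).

Total volume = 16.4 + 96.1 = 112.5 mL.
[Pb^2+] = 8.2 x 10^-5 × (16.4/112.5) = 1.20 × 10^-5 M
[IO3^-] = 5.8 × 10^-5 × (96.1/112.5) = 4.95 × 10^-5 M
Pb(IO3)2(s) ⇌ Pb^2+ + 2 IO3^-, so Q = [Pb^2+][IO3^-]^2
Q = (1.20 × 10^-5)(4.95 × 10^-5)^2 = 2.9 × 10^-14
Q < Ksp, so no precipitate of Pb(IO3)2 forms.

Q = 2.9 × 10^-14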